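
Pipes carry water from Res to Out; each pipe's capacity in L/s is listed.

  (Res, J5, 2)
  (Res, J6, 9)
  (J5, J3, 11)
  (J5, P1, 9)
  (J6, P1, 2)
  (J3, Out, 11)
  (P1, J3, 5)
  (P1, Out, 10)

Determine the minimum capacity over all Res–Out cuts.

Augment Res→J5→J3→Out: bottleneck 2, flow now 2.
Augment Res→J6→P1→Out: bottleneck 2, flow now 4.
No augmenting path remains; maximum flow = 4.
By max-flow min-cut, the minimum cut capacity equals the max flow.
In the residual graph, reachable from Res: {Res, J6}.
Min-cut edges: Res→J5 (2), J6→P1 (2); capacity 2 + 2 = 4.

4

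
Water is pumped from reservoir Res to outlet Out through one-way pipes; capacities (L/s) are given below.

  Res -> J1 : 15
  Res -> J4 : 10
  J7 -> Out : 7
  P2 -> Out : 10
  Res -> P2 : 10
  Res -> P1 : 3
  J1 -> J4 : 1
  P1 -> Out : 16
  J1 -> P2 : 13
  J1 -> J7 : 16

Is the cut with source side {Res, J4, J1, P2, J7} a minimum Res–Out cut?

Yes — it is a minimum cut (capacity 20).

Given cut capacity: 3 + 10 + 7 = 20.
Augment Res→P1→Out: bottleneck 3, flow now 3.
Augment Res→P2→Out: bottleneck 10, flow now 13.
Augment Res→J1→J7→Out: bottleneck 7, flow now 20.
No augmenting path remains; maximum flow = 20.
Cut capacity 20 equals the max flow, so it is a minimum cut.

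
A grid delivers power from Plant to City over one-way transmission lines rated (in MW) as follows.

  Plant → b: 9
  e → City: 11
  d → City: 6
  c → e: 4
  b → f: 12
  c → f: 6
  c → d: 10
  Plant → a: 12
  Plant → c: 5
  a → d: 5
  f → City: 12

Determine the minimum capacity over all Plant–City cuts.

19

Augment Plant→a→d→City: bottleneck 5, flow now 5.
Augment Plant→b→f→City: bottleneck 9, flow now 14.
Augment Plant→c→d→City: bottleneck 1, flow now 15.
Augment Plant→c→e→City: bottleneck 4, flow now 19.
No augmenting path remains; maximum flow = 19.
By max-flow min-cut, the minimum cut capacity equals the max flow.
In the residual graph, reachable from Plant: {Plant, a}.
Min-cut edges: Plant→b (9), Plant→c (5), a→d (5); capacity 9 + 5 + 5 = 19.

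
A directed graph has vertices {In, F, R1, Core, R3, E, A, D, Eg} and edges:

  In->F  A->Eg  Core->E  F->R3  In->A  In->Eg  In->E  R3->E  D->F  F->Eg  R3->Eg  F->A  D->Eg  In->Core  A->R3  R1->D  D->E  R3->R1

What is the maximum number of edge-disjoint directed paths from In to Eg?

Assign every edge capacity 1; by Menger, the answer equals the max flow.
Path In→Eg (+1); total 1.
Path In→F→Eg (+1); total 2.
Path In→A→Eg (+1); total 3.
No residual In→Eg path; max flow = 3.
Certifying cut of size 3: {In→A, In→Eg, In→F}.

3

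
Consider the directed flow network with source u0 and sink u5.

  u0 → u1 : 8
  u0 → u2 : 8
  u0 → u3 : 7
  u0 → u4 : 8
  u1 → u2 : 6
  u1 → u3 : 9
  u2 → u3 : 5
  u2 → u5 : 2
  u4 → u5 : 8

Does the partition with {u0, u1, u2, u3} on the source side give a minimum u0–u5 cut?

Given cut capacity: 8 + 2 = 10.
Augment u0→u2→u5: bottleneck 2, flow now 2.
Augment u0→u4→u5: bottleneck 8, flow now 10.
No augmenting path remains; maximum flow = 10.
Cut capacity 10 equals the max flow, so it is a minimum cut.

Yes — it is a minimum cut (capacity 10).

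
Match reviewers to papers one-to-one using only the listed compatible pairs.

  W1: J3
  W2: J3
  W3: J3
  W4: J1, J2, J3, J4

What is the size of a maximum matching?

2

Unit-capacity flow: source→left, listed edges, right→sink; max matching = max flow.
Augmenting path W1→J3 (+1); matched 1.
Augmenting path W4→J1 (+1); matched 2.
No augmenting path remains; maximum matching = 2.
König certificate: {W4, J3} is a vertex cover of size 2 (every listed pair touches it), so no matching can be larger.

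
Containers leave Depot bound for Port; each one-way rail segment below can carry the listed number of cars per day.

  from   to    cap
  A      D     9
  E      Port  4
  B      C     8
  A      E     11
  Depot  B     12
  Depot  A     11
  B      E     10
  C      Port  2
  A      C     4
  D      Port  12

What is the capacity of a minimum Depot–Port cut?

15

Augment Depot→A→C→Port: bottleneck 2, flow now 2.
Augment Depot→A→D→Port: bottleneck 9, flow now 11.
Augment Depot→B→E→Port: bottleneck 4, flow now 15.
No augmenting path remains; maximum flow = 15.
By max-flow min-cut, the minimum cut capacity equals the max flow.
In the residual graph, reachable from Depot: {Depot, A, B, C, E}.
Min-cut edges: A→D (9), C→Port (2), E→Port (4); capacity 9 + 2 + 4 = 15.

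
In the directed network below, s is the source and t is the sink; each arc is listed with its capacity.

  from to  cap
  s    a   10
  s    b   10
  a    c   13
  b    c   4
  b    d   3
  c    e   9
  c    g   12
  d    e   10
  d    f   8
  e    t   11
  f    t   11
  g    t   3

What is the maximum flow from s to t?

Augment s→a→c→e→t: bottleneck 9, flow now 9.
Augment s→a→c→g→t: bottleneck 1, flow now 10.
Augment s→b→c→g→t: bottleneck 2, flow now 12.
Augment s→b→d→e→t: bottleneck 2, flow now 14.
Augment s→b→d→f→t: bottleneck 1, flow now 15.
No augmenting path remains; maximum flow = 15.
In the residual graph, reachable from s: {s, a, b, c, g}.
Min-cut edges: b→d (3), c→e (9), g→t (3); capacity 3 + 9 + 3 = 15.
This cut is saturated, so no flow can exceed 15.

15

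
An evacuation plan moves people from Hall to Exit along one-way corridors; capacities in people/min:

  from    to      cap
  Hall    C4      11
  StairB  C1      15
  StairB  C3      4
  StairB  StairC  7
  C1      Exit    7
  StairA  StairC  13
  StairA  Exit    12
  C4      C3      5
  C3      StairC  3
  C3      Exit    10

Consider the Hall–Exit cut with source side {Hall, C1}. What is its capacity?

Edges leaving {Hall, C1}: Hall→C4 (11), C1→Exit (7).
Cut capacity = 11 + 7 = 18.

18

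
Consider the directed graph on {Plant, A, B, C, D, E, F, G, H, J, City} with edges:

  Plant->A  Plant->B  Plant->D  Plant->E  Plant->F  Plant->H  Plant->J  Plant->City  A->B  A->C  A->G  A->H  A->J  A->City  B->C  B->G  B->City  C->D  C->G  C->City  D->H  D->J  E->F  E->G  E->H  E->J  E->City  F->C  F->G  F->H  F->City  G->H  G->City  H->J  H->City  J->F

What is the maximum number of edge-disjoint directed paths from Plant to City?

7

Assign every edge capacity 1; by Menger, the answer equals the max flow.
Path Plant→City (+1); total 1.
Path Plant→A→City (+1); total 2.
Path Plant→B→City (+1); total 3.
Path Plant→E→City (+1); total 4.
Path Plant→F→City (+1); total 5.
Path Plant→H→City (+1); total 6.
Path Plant→J→F→C→City (+1); total 7.
No residual Plant→City path; max flow = 7.
Certifying cut of size 7: {H→City, J→F, Plant→A, Plant→B, Plant→City, Plant→E, Plant→F}.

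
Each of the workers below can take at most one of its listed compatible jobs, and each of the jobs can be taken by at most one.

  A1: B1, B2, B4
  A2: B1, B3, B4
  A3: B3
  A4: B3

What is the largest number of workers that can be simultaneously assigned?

3

Unit-capacity flow: source→left, listed edges, right→sink; max matching = max flow.
Augmenting path A1→B1 (+1); matched 1.
Augmenting path A2→B3 (+1); matched 2.
Augmenting path A3→B3→A2→B4 (+1); matched 3.
No augmenting path remains; maximum matching = 3.
König certificate: {A1, A2, B3} is a vertex cover of size 3 (every listed pair touches it), so no matching can be larger.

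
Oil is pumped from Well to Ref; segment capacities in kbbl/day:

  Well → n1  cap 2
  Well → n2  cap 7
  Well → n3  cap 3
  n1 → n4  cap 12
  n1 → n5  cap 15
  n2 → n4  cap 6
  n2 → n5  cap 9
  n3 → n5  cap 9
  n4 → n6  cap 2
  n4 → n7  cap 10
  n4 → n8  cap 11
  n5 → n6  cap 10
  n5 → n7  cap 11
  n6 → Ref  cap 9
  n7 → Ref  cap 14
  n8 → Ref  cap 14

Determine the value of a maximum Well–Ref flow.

12

Augment Well→n1→n4→n6→Ref: bottleneck 2, flow now 2.
Augment Well→n2→n4→n7→Ref: bottleneck 6, flow now 8.
Augment Well→n2→n5→n6→Ref: bottleneck 1, flow now 9.
Augment Well→n3→n5→n6→Ref: bottleneck 3, flow now 12.
No augmenting path remains; maximum flow = 12.
In the residual graph, reachable from Well: {Well}.
Min-cut edges: Well→n1 (2), Well→n2 (7), Well→n3 (3); capacity 2 + 7 + 3 = 12.
This cut is saturated, so no flow can exceed 12.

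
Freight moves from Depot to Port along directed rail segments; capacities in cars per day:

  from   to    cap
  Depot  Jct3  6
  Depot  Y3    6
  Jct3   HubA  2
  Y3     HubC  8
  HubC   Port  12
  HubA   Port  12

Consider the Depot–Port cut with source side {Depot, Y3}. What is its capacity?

Edges leaving {Depot, Y3}: Depot→Jct3 (6), Y3→HubC (8).
Cut capacity = 6 + 8 = 14.

14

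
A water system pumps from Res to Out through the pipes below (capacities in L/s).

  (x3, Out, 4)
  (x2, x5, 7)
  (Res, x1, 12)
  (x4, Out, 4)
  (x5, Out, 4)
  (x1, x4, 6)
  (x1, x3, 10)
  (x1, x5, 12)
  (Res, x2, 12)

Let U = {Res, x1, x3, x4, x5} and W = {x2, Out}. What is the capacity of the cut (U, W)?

Edges leaving {Res, x1, x3, x4, x5}: Res→x2 (12), x3→Out (4), x4→Out (4), x5→Out (4).
Cut capacity = 12 + 4 + 4 + 4 = 24.

24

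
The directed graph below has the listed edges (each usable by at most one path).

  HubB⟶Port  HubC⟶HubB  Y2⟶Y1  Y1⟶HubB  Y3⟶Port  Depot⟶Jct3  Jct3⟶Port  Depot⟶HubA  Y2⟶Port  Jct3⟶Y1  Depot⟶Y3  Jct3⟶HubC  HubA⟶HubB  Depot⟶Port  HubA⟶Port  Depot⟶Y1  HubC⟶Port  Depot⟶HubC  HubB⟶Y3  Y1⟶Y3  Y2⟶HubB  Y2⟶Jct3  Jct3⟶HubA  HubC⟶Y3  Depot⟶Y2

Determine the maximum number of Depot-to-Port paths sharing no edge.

Assign every edge capacity 1; by Menger, the answer equals the max flow.
Path Depot→Port (+1); total 1.
Path Depot→Y2→Port (+1); total 2.
Path Depot→Jct3→Port (+1); total 3.
Path Depot→HubA→Port (+1); total 4.
Path Depot→HubC→Port (+1); total 5.
Path Depot→Y3→Port (+1); total 6.
Path Depot→Y1→HubB→Port (+1); total 7.
No residual Depot→Port path; max flow = 7.
Certifying cut of size 7: {Depot→HubA, Depot→HubC, Depot→Jct3, Depot→Port, Depot→Y1, Depot→Y2, Depot→Y3}.

7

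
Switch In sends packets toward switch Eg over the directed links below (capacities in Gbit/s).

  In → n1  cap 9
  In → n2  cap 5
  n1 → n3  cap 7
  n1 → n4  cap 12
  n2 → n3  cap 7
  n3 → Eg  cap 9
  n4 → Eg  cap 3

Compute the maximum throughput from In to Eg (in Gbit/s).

12

Augment In→n1→n3→Eg: bottleneck 7, flow now 7.
Augment In→n1→n4→Eg: bottleneck 2, flow now 9.
Augment In→n2→n3→Eg: bottleneck 2, flow now 11.
Augment In→n2→n3→n1→n4→Eg: bottleneck 1, flow now 12. (uses reverse residual edge)
No augmenting path remains; maximum flow = 12.
In the residual graph, reachable from In: {In, n1, n2, n3, n4}.
Min-cut edges: n3→Eg (9), n4→Eg (3); capacity 9 + 3 = 12.
This cut is saturated, so no flow can exceed 12.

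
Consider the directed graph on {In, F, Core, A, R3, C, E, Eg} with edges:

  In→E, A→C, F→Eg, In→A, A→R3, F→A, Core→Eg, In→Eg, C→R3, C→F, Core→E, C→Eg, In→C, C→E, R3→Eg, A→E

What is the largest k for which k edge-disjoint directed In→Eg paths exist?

Assign every edge capacity 1; by Menger, the answer equals the max flow.
Path In→Eg (+1); total 1.
Path In→C→Eg (+1); total 2.
Path In→A→R3→Eg (+1); total 3.
No residual In→Eg path; max flow = 3.
Certifying cut of size 3: {In→A, In→C, In→Eg}.

3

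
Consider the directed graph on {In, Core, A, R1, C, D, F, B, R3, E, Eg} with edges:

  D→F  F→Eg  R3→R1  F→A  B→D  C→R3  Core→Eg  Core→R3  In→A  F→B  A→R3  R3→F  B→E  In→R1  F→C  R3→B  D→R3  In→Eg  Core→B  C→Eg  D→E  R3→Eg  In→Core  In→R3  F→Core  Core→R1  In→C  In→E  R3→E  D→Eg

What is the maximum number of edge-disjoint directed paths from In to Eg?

5

Assign every edge capacity 1; by Menger, the answer equals the max flow.
Path In→Eg (+1); total 1.
Path In→Core→Eg (+1); total 2.
Path In→C→Eg (+1); total 3.
Path In→R3→Eg (+1); total 4.
Path In→A→R3→F→Eg (+1); total 5.
No residual In→Eg path; max flow = 5.
Certifying cut of size 5: {In→A, In→C, In→Core, In→Eg, In→R3}.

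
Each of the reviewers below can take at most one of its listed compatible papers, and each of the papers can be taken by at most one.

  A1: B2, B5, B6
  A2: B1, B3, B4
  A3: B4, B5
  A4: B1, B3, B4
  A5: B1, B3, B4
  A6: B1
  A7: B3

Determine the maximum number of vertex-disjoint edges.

5

Unit-capacity flow: source→left, listed edges, right→sink; max matching = max flow.
Augmenting path A1→B2 (+1); matched 1.
Augmenting path A2→B1 (+1); matched 2.
Augmenting path A3→B4 (+1); matched 3.
Augmenting path A4→B3 (+1); matched 4.
Augmenting path A5→B4→A3→B5 (+1); matched 5.
No augmenting path remains; maximum matching = 5.
König certificate: {A1, A3, B1, B3, B4} is a vertex cover of size 5 (every listed pair touches it), so no matching can be larger.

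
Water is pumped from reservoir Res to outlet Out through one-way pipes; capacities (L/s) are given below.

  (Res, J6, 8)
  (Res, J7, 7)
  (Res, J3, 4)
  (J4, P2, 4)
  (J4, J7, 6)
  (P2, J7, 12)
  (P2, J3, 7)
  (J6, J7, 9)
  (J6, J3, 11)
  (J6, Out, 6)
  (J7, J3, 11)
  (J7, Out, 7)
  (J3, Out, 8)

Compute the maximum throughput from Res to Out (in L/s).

19

Augment Res→J6→Out: bottleneck 6, flow now 6.
Augment Res→J7→Out: bottleneck 7, flow now 13.
Augment Res→J3→Out: bottleneck 4, flow now 17.
Augment Res→J6→J3→Out: bottleneck 2, flow now 19.
No augmenting path remains; maximum flow = 19.
In the residual graph, reachable from Res: {Res}.
Min-cut edges: Res→J6 (8), Res→J7 (7), Res→J3 (4); capacity 8 + 7 + 4 = 19.
This cut is saturated, so no flow can exceed 19.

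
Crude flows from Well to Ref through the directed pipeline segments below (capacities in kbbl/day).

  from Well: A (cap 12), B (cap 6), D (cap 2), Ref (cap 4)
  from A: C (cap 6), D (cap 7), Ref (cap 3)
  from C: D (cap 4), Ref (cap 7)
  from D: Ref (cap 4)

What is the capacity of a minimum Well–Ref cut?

Augment Well→Ref: bottleneck 4, flow now 4.
Augment Well→A→Ref: bottleneck 3, flow now 7.
Augment Well→D→Ref: bottleneck 2, flow now 9.
Augment Well→A→C→Ref: bottleneck 6, flow now 15.
Augment Well→A→D→Ref: bottleneck 2, flow now 17.
No augmenting path remains; maximum flow = 17.
By max-flow min-cut, the minimum cut capacity equals the max flow.
In the residual graph, reachable from Well: {Well, A, B, D}.
Min-cut edges: Well→Ref (4), A→C (6), A→Ref (3), D→Ref (4); capacity 4 + 6 + 3 + 4 = 17.

17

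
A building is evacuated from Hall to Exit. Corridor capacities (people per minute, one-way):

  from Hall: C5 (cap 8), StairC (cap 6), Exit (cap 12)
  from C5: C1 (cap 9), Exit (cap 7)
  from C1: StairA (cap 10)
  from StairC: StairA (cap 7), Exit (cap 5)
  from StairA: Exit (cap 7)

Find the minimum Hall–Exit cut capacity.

Augment Hall→Exit: bottleneck 12, flow now 12.
Augment Hall→C5→Exit: bottleneck 7, flow now 19.
Augment Hall→StairC→Exit: bottleneck 5, flow now 24.
Augment Hall→StairC→StairA→Exit: bottleneck 1, flow now 25.
Augment Hall→C5→C1→StairA→Exit: bottleneck 1, flow now 26.
No augmenting path remains; maximum flow = 26.
By max-flow min-cut, the minimum cut capacity equals the max flow.
In the residual graph, reachable from Hall: {Hall}.
Min-cut edges: Hall→C5 (8), Hall→StairC (6), Hall→Exit (12); capacity 8 + 6 + 12 = 26.

26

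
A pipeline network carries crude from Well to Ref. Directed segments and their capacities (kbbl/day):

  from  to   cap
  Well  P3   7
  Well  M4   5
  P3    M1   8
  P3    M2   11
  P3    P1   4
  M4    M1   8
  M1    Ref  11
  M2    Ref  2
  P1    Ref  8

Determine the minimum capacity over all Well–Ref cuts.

12

Augment Well→P3→M1→Ref: bottleneck 7, flow now 7.
Augment Well→M4→M1→Ref: bottleneck 4, flow now 11.
Augment Well→M4→M1→P3→M2→Ref: bottleneck 1, flow now 12. (uses reverse residual edge)
No augmenting path remains; maximum flow = 12.
By max-flow min-cut, the minimum cut capacity equals the max flow.
In the residual graph, reachable from Well: {Well}.
Min-cut edges: Well→P3 (7), Well→M4 (5); capacity 7 + 5 = 12.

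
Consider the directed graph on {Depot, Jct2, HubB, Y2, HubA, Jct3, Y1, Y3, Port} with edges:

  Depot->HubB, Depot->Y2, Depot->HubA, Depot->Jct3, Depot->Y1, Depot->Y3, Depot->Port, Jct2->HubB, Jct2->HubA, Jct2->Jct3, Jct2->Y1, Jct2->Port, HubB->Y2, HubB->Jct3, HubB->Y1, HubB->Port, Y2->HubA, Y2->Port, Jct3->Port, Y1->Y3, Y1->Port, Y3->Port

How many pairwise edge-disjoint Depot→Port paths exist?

6

Assign every edge capacity 1; by Menger, the answer equals the max flow.
Path Depot→Port (+1); total 1.
Path Depot→HubB→Port (+1); total 2.
Path Depot→Y2→Port (+1); total 3.
Path Depot→Jct3→Port (+1); total 4.
Path Depot→Y1→Port (+1); total 5.
Path Depot→Y3→Port (+1); total 6.
No residual Depot→Port path; max flow = 6.
Certifying cut of size 6: {Depot→HubB, Depot→Jct3, Depot→Port, Depot→Y1, Depot→Y2, Depot→Y3}.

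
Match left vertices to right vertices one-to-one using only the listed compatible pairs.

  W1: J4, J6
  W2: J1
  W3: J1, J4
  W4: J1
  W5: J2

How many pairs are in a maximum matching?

4

Unit-capacity flow: source→left, listed edges, right→sink; max matching = max flow.
Augmenting path W1→J4 (+1); matched 1.
Augmenting path W2→J1 (+1); matched 2.
Augmenting path W5→J2 (+1); matched 3.
Augmenting path W3→J4→W1→J6 (+1); matched 4.
No augmenting path remains; maximum matching = 4.
König certificate: {W1, W3, W5, J1} is a vertex cover of size 4 (every listed pair touches it), so no matching can be larger.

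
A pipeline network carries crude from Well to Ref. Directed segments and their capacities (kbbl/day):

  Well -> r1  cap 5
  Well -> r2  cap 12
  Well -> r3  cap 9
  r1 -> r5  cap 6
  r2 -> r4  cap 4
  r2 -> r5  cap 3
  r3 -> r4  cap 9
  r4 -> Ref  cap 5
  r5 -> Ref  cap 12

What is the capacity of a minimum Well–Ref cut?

Augment Well→r1→r5→Ref: bottleneck 5, flow now 5.
Augment Well→r2→r4→Ref: bottleneck 4, flow now 9.
Augment Well→r2→r5→Ref: bottleneck 3, flow now 12.
Augment Well→r3→r4→Ref: bottleneck 1, flow now 13.
No augmenting path remains; maximum flow = 13.
By max-flow min-cut, the minimum cut capacity equals the max flow.
In the residual graph, reachable from Well: {Well, r2, r3, r4}.
Min-cut edges: Well→r1 (5), r2→r5 (3), r4→Ref (5); capacity 5 + 3 + 5 = 13.

13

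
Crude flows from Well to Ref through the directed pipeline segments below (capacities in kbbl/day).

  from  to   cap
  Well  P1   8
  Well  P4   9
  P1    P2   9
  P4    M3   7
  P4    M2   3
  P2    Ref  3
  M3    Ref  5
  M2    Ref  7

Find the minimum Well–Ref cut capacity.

11

Augment Well→P1→P2→Ref: bottleneck 3, flow now 3.
Augment Well→P4→M3→Ref: bottleneck 5, flow now 8.
Augment Well→P4→M2→Ref: bottleneck 3, flow now 11.
No augmenting path remains; maximum flow = 11.
By max-flow min-cut, the minimum cut capacity equals the max flow.
In the residual graph, reachable from Well: {Well, P1, P4, P2, M3}.
Min-cut edges: P4→M2 (3), P2→Ref (3), M3→Ref (5); capacity 3 + 3 + 5 = 11.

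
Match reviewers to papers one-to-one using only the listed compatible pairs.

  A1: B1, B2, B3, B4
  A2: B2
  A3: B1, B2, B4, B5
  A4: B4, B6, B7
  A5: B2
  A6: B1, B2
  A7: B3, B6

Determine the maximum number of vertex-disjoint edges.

6

Unit-capacity flow: source→left, listed edges, right→sink; max matching = max flow.
Augmenting path A1→B1 (+1); matched 1.
Augmenting path A2→B2 (+1); matched 2.
Augmenting path A3→B4 (+1); matched 3.
Augmenting path A4→B6 (+1); matched 4.
Augmenting path A7→B3 (+1); matched 5.
Augmenting path A6→B1→A1→B4→A3→B5 (+1); matched 6.
No augmenting path remains; maximum matching = 6.
König certificate: {A1, A3, A4, A6, A7, B2} is a vertex cover of size 6 (every listed pair touches it), so no matching can be larger.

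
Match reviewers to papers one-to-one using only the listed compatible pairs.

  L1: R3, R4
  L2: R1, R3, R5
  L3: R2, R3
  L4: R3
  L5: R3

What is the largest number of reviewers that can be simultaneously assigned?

4

Unit-capacity flow: source→left, listed edges, right→sink; max matching = max flow.
Augmenting path L1→R3 (+1); matched 1.
Augmenting path L2→R1 (+1); matched 2.
Augmenting path L3→R2 (+1); matched 3.
Augmenting path L4→R3→L1→R4 (+1); matched 4.
No augmenting path remains; maximum matching = 4.
König certificate: {L1, L2, L3, R3} is a vertex cover of size 4 (every listed pair touches it), so no matching can be larger.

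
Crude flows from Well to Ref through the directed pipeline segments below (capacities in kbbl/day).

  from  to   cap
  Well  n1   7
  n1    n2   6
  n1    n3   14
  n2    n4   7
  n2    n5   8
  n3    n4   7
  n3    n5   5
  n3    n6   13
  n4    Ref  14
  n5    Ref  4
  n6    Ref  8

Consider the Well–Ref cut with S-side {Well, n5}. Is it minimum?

No — its capacity is 11, but the minimum cut has capacity 7.

Given cut capacity: 7 + 4 = 11.
Augment Well→n1→n2→n4→Ref: bottleneck 6, flow now 6.
Augment Well→n1→n3→n4→Ref: bottleneck 1, flow now 7.
No augmenting path remains; maximum flow = 7.
In the residual graph, reachable from Well: {Well}.
Min-cut edges: Well→n1 (7); capacity 7 = 7.
Cut capacity 11 exceeds the max flow 7, so it is not minimum.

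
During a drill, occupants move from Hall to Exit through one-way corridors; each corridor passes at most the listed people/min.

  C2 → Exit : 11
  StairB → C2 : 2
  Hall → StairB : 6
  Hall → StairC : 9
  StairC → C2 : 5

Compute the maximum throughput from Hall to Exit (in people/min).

Augment Hall→StairB→C2→Exit: bottleneck 2, flow now 2.
Augment Hall→StairC→C2→Exit: bottleneck 5, flow now 7.
No augmenting path remains; maximum flow = 7.
In the residual graph, reachable from Hall: {Hall, StairB, StairC}.
Min-cut edges: StairB→C2 (2), StairC→C2 (5); capacity 2 + 5 = 7.
This cut is saturated, so no flow can exceed 7.

7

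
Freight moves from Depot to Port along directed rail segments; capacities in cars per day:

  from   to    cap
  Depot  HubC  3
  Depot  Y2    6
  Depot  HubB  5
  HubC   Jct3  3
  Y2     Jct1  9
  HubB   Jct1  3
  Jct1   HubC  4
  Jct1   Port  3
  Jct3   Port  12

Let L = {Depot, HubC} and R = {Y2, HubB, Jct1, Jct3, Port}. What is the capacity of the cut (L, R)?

Edges leaving {Depot, HubC}: Depot→Y2 (6), Depot→HubB (5), HubC→Jct3 (3).
Cut capacity = 6 + 5 + 3 = 14.

14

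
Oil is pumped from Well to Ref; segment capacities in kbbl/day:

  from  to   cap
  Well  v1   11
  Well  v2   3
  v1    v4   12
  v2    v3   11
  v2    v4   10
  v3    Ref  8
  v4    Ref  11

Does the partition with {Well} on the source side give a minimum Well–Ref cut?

Yes — it is a minimum cut (capacity 14).

Given cut capacity: 11 + 3 = 14.
Augment Well→v1→v4→Ref: bottleneck 11, flow now 11.
Augment Well→v2→v3→Ref: bottleneck 3, flow now 14.
No augmenting path remains; maximum flow = 14.
Cut capacity 14 equals the max flow, so it is a minimum cut.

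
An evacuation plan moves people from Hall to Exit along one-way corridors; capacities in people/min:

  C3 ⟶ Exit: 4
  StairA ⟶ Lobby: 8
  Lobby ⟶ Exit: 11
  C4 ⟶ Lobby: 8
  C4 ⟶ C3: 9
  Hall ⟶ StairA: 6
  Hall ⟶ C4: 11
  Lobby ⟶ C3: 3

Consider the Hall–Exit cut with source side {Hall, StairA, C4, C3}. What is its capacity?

20

Edges leaving {Hall, StairA, C4, C3}: StairA→Lobby (8), C4→Lobby (8), C3→Exit (4).
Cut capacity = 8 + 8 + 4 = 20.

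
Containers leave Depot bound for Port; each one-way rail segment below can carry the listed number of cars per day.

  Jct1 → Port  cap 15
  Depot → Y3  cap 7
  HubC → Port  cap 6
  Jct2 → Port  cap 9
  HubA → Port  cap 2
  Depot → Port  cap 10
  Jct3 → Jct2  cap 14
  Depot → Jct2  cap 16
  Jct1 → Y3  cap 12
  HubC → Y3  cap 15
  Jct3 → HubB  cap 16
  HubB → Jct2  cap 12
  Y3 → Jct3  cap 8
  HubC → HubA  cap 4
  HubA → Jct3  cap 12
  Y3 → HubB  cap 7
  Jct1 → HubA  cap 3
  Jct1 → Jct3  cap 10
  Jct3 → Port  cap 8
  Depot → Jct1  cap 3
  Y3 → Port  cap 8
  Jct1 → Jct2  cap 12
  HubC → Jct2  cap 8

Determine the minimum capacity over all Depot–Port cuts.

Augment Depot→Port: bottleneck 10, flow now 10.
Augment Depot→Jct1→Port: bottleneck 3, flow now 13.
Augment Depot→Y3→Port: bottleneck 7, flow now 20.
Augment Depot→Jct2→Port: bottleneck 9, flow now 29.
No augmenting path remains; maximum flow = 29.
By max-flow min-cut, the minimum cut capacity equals the max flow.
In the residual graph, reachable from Depot: {Depot, Jct2}.
Min-cut edges: Depot→Jct1 (3), Depot→Y3 (7), Depot→Port (10), Jct2→Port (9); capacity 3 + 7 + 10 + 9 = 29.

29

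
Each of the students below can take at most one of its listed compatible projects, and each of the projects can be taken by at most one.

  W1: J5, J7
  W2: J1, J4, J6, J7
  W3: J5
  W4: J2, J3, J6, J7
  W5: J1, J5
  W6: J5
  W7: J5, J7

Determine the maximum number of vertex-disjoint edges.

Unit-capacity flow: source→left, listed edges, right→sink; max matching = max flow.
Augmenting path W1→J5 (+1); matched 1.
Augmenting path W2→J1 (+1); matched 2.
Augmenting path W4→J2 (+1); matched 3.
Augmenting path W7→J7 (+1); matched 4.
Augmenting path W5→J1→W2→J4 (+1); matched 5.
No augmenting path remains; maximum matching = 5.
König certificate: {W2, W4, W5, J5, J7} is a vertex cover of size 5 (every listed pair touches it), so no matching can be larger.

5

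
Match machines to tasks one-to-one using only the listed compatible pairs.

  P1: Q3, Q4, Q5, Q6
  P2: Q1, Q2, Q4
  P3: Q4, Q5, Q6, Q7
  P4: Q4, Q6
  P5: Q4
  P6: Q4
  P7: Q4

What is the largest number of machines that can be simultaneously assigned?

5

Unit-capacity flow: source→left, listed edges, right→sink; max matching = max flow.
Augmenting path P1→Q3 (+1); matched 1.
Augmenting path P2→Q1 (+1); matched 2.
Augmenting path P3→Q4 (+1); matched 3.
Augmenting path P4→Q6 (+1); matched 4.
Augmenting path P5→Q4→P3→Q5 (+1); matched 5.
No augmenting path remains; maximum matching = 5.
König certificate: {P1, P2, P3, P4, Q4} is a vertex cover of size 5 (every listed pair touches it), so no matching can be larger.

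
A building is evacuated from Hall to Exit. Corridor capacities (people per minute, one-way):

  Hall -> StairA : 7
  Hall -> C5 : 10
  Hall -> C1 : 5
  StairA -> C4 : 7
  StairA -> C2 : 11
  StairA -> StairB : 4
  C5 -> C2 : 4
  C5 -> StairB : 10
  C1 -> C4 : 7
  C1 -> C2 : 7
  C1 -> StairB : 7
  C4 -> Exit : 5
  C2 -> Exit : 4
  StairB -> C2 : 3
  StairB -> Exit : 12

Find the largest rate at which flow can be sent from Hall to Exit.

21

Augment Hall→StairA→C4→Exit: bottleneck 5, flow now 5.
Augment Hall→StairA→C2→Exit: bottleneck 2, flow now 7.
Augment Hall→C5→C2→Exit: bottleneck 2, flow now 9.
Augment Hall→C5→StairB→Exit: bottleneck 8, flow now 17.
Augment Hall→C1→StairB→Exit: bottleneck 4, flow now 21.
No augmenting path remains; maximum flow = 21.
In the residual graph, reachable from Hall: {Hall, StairA, C5, C1, C4, C2, StairB}.
Min-cut edges: C4→Exit (5), C2→Exit (4), StairB→Exit (12); capacity 5 + 4 + 12 = 21.
This cut is saturated, so no flow can exceed 21.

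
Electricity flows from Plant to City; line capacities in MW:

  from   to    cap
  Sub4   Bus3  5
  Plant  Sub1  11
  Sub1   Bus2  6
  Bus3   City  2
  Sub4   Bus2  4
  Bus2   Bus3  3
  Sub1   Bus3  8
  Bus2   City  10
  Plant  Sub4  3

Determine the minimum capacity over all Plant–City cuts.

Augment Plant→Sub1→Bus2→City: bottleneck 6, flow now 6.
Augment Plant→Sub1→Bus3→City: bottleneck 2, flow now 8.
Augment Plant→Sub4→Bus2→City: bottleneck 3, flow now 11.
No augmenting path remains; maximum flow = 11.
By max-flow min-cut, the minimum cut capacity equals the max flow.
In the residual graph, reachable from Plant: {Plant, Sub1, Bus3}.
Min-cut edges: Plant→Sub4 (3), Sub1→Bus2 (6), Bus3→City (2); capacity 3 + 6 + 2 = 11.

11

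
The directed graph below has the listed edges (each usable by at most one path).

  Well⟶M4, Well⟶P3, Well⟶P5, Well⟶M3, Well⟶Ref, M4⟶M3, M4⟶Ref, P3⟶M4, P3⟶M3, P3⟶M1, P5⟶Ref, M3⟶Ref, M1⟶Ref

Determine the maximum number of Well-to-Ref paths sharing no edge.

Assign every edge capacity 1; by Menger, the answer equals the max flow.
Path Well→Ref (+1); total 1.
Path Well→M4→Ref (+1); total 2.
Path Well→P5→Ref (+1); total 3.
Path Well→M3→Ref (+1); total 4.
Path Well→P3→M1→Ref (+1); total 5.
No residual Well→Ref path; max flow = 5.
Certifying cut of size 5: {Well→M3, Well→M4, Well→P3, Well→P5, Well→Ref}.

5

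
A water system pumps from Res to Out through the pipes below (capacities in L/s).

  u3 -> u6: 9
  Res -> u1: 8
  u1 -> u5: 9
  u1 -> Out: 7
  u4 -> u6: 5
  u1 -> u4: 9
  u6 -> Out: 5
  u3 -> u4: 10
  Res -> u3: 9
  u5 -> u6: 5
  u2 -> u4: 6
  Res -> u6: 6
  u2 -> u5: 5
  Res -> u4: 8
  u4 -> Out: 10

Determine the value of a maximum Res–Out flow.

22

Augment Res→u1→Out: bottleneck 7, flow now 7.
Augment Res→u4→Out: bottleneck 8, flow now 15.
Augment Res→u6→Out: bottleneck 5, flow now 20.
Augment Res→u1→u4→Out: bottleneck 1, flow now 21.
Augment Res→u3→u4→Out: bottleneck 1, flow now 22.
No augmenting path remains; maximum flow = 22.
In the residual graph, reachable from Res: {Res, u1, u3, u4, u5, u6}.
Min-cut edges: u1→Out (7), u4→Out (10), u6→Out (5); capacity 7 + 10 + 5 = 22.
This cut is saturated, so no flow can exceed 22.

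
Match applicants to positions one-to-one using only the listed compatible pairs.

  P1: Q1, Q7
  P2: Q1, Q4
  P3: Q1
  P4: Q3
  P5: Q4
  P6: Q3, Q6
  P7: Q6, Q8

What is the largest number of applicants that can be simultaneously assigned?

Unit-capacity flow: source→left, listed edges, right→sink; max matching = max flow.
Augmenting path P1→Q1 (+1); matched 1.
Augmenting path P2→Q4 (+1); matched 2.
Augmenting path P4→Q3 (+1); matched 3.
Augmenting path P6→Q6 (+1); matched 4.
Augmenting path P7→Q8 (+1); matched 5.
Augmenting path P3→Q1→P1→Q7 (+1); matched 6.
No augmenting path remains; maximum matching = 6.
König certificate: {P1, P4, P6, P7, Q1, Q4} is a vertex cover of size 6 (every listed pair touches it), so no matching can be larger.

6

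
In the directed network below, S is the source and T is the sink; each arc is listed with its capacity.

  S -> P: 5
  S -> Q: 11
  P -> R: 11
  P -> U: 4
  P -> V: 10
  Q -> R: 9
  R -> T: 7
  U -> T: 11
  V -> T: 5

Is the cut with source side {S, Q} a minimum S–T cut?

Given cut capacity: 5 + 9 = 14.
Augment S→P→R→T: bottleneck 5, flow now 5.
Augment S→Q→R→T: bottleneck 2, flow now 7.
Augment S→Q→R→P→U→T: bottleneck 4, flow now 11. (uses reverse residual edge)
Augment S→Q→R→P→V→T: bottleneck 1, flow now 12. (uses reverse residual edge)
No augmenting path remains; maximum flow = 12.
In the residual graph, reachable from S: {S, Q, R}.
Min-cut edges: S→P (5), R→T (7); capacity 5 + 7 = 12.
Cut capacity 14 exceeds the max flow 12, so it is not minimum.

No — its capacity is 14, but the minimum cut has capacity 12.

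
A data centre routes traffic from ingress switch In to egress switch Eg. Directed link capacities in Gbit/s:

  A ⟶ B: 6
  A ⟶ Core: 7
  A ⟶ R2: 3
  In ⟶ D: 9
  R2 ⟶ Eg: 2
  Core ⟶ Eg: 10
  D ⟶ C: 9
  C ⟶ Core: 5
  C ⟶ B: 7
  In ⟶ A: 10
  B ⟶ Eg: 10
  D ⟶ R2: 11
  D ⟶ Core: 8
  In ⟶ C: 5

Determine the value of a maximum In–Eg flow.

22

Augment In→D→R2→Eg: bottleneck 2, flow now 2.
Augment In→D→Core→Eg: bottleneck 7, flow now 9.
Augment In→C→B→Eg: bottleneck 5, flow now 14.
Augment In→A→B→Eg: bottleneck 5, flow now 19.
Augment In→A→Core→Eg: bottleneck 3, flow now 22.
No augmenting path remains; maximum flow = 22.
In the residual graph, reachable from In: {In, D, C, A, R2, B, Core}.
Min-cut edges: R2→Eg (2), B→Eg (10), Core→Eg (10); capacity 2 + 10 + 10 = 22.
This cut is saturated, so no flow can exceed 22.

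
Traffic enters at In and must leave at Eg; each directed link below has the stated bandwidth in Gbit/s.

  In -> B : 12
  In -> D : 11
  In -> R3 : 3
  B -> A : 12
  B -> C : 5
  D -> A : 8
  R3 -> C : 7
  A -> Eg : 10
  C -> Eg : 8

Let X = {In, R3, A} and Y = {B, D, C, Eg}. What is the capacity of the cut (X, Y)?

Edges leaving {In, R3, A}: In→B (12), In→D (11), R3→C (7), A→Eg (10).
Cut capacity = 12 + 11 + 7 + 10 = 40.

40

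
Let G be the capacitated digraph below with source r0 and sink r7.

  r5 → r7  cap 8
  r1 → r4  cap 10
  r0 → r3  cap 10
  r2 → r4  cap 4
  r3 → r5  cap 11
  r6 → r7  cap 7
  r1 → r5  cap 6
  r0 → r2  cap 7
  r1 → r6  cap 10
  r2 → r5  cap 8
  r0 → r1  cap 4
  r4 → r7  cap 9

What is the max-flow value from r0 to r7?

Augment r0→r1→r4→r7: bottleneck 4, flow now 4.
Augment r0→r2→r4→r7: bottleneck 4, flow now 8.
Augment r0→r2→r5→r7: bottleneck 3, flow now 11.
Augment r0→r3→r5→r7: bottleneck 5, flow now 16.
No augmenting path remains; maximum flow = 16.
In the residual graph, reachable from r0: {r0, r2, r3, r5}.
Min-cut edges: r0→r1 (4), r2→r4 (4), r5→r7 (8); capacity 4 + 4 + 8 = 16.
This cut is saturated, so no flow can exceed 16.

16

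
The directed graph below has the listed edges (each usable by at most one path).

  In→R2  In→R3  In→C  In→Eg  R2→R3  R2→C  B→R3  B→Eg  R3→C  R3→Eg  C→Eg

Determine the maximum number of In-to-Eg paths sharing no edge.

3

Assign every edge capacity 1; by Menger, the answer equals the max flow.
Path In→Eg (+1); total 1.
Path In→R3→Eg (+1); total 2.
Path In→C→Eg (+1); total 3.
No residual In→Eg path; max flow = 3.
Certifying cut of size 3: {C→Eg, In→Eg, R3→Eg}.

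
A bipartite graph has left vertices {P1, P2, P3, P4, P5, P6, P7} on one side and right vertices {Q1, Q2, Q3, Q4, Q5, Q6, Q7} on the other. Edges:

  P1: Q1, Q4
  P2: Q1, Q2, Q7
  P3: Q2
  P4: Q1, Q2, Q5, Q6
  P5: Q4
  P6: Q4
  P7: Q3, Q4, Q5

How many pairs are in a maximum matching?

6

Unit-capacity flow: source→left, listed edges, right→sink; max matching = max flow.
Augmenting path P1→Q1 (+1); matched 1.
Augmenting path P2→Q2 (+1); matched 2.
Augmenting path P4→Q5 (+1); matched 3.
Augmenting path P5→Q4 (+1); matched 4.
Augmenting path P7→Q3 (+1); matched 5.
Augmenting path P3→Q2→P2→Q7 (+1); matched 6.
No augmenting path remains; maximum matching = 6.
König certificate: {P1, P2, P3, P4, P7, Q4} is a vertex cover of size 6 (every listed pair touches it), so no matching can be larger.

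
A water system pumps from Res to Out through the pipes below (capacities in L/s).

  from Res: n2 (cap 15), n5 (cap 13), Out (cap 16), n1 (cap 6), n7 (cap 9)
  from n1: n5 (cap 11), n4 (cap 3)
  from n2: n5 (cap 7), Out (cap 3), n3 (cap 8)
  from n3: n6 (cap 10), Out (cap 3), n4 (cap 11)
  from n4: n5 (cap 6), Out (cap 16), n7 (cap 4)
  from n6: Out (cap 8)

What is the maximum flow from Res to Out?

30

Augment Res→Out: bottleneck 16, flow now 16.
Augment Res→n2→Out: bottleneck 3, flow now 19.
Augment Res→n1→n4→Out: bottleneck 3, flow now 22.
Augment Res→n2→n3→Out: bottleneck 3, flow now 25.
Augment Res→n2→n3→n4→Out: bottleneck 5, flow now 30.
No augmenting path remains; maximum flow = 30.
In the residual graph, reachable from Res: {Res, n1, n2, n5, n7}.
Min-cut edges: Res→Out (16), n1→n4 (3), n2→n3 (8), n2→Out (3); capacity 16 + 3 + 8 + 3 = 30.
This cut is saturated, so no flow can exceed 30.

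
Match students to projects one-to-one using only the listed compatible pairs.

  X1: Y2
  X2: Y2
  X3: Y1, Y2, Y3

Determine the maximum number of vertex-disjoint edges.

2

Unit-capacity flow: source→left, listed edges, right→sink; max matching = max flow.
Augmenting path X1→Y2 (+1); matched 1.
Augmenting path X3→Y1 (+1); matched 2.
No augmenting path remains; maximum matching = 2.
König certificate: {X3, Y2} is a vertex cover of size 2 (every listed pair touches it), so no matching can be larger.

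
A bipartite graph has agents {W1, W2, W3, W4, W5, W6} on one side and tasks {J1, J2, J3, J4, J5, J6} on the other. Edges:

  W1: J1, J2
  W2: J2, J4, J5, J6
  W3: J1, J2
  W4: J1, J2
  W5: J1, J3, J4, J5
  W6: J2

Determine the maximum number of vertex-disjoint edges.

Unit-capacity flow: source→left, listed edges, right→sink; max matching = max flow.
Augmenting path W1→J1 (+1); matched 1.
Augmenting path W2→J2 (+1); matched 2.
Augmenting path W5→J3 (+1); matched 3.
Augmenting path W3→J2→W2→J4 (+1); matched 4.
No augmenting path remains; maximum matching = 4.
König certificate: {W2, W5, J1, J2} is a vertex cover of size 4 (every listed pair touches it), so no matching can be larger.

4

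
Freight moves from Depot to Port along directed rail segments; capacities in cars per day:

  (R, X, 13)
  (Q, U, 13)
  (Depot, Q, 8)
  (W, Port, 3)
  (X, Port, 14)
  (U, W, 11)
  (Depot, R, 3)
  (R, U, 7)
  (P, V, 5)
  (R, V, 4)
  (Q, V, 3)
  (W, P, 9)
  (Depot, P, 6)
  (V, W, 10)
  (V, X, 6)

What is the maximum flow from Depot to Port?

Augment Depot→R→X→Port: bottleneck 3, flow now 3.
Augment Depot→P→V→W→Port: bottleneck 3, flow now 6.
Augment Depot→P→V→X→Port: bottleneck 2, flow now 8.
Augment Depot→Q→V→X→Port: bottleneck 3, flow now 11.
Augment Depot→Q→U→W→V→X→Port: bottleneck 1, flow now 12. (uses reverse residual edge)
No augmenting path remains; maximum flow = 12.
In the residual graph, reachable from Depot: {Depot, P, Q, U, V, W}.
Min-cut edges: Depot→R (3), V→X (6), W→Port (3); capacity 3 + 6 + 3 = 12.
This cut is saturated, so no flow can exceed 12.

12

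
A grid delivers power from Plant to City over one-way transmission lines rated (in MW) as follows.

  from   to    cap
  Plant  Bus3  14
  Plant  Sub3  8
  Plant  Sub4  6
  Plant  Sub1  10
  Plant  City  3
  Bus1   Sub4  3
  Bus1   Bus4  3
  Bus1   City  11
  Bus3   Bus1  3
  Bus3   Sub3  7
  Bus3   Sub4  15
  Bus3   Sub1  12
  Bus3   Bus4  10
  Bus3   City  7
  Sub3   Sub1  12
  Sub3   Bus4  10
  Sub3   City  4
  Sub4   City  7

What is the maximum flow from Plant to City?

24

Augment Plant→City: bottleneck 3, flow now 3.
Augment Plant→Bus3→City: bottleneck 7, flow now 10.
Augment Plant→Sub3→City: bottleneck 4, flow now 14.
Augment Plant→Sub4→City: bottleneck 6, flow now 20.
Augment Plant→Bus3→Bus1→City: bottleneck 3, flow now 23.
Augment Plant→Bus3→Sub4→City: bottleneck 1, flow now 24.
No augmenting path remains; maximum flow = 24.
In the residual graph, reachable from Plant: {Plant, Bus3, Sub3, Sub4, Sub1, Bus4}.
Min-cut edges: Plant→City (3), Bus3→Bus1 (3), Bus3→City (7), Sub3→City (4), Sub4→City (7); capacity 3 + 3 + 7 + 4 + 7 = 24.
This cut is saturated, so no flow can exceed 24.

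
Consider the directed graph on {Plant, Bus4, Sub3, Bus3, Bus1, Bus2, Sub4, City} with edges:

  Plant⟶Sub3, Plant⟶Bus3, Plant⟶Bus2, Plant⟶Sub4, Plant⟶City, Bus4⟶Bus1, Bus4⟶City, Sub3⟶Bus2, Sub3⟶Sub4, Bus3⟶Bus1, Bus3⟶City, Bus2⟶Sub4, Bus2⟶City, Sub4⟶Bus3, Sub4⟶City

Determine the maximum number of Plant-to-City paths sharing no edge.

Assign every edge capacity 1; by Menger, the answer equals the max flow.
Path Plant→City (+1); total 1.
Path Plant→Bus3→City (+1); total 2.
Path Plant→Bus2→City (+1); total 3.
Path Plant→Sub4→City (+1); total 4.
No residual Plant→City path; max flow = 4.
Certifying cut of size 4: {Bus2→City, Bus3→City, Plant→City, Sub4→City}.

4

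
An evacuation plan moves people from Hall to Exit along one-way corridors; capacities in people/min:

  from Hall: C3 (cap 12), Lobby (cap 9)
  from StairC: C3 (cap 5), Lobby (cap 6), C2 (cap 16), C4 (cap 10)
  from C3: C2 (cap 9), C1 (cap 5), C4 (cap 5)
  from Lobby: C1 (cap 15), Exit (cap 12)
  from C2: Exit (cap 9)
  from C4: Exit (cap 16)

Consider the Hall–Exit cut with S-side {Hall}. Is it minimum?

Yes — it is a minimum cut (capacity 21).

Given cut capacity: 12 + 9 = 21.
Augment Hall→Lobby→Exit: bottleneck 9, flow now 9.
Augment Hall→C3→C2→Exit: bottleneck 9, flow now 18.
Augment Hall→C3→C4→Exit: bottleneck 3, flow now 21.
No augmenting path remains; maximum flow = 21.
Cut capacity 21 equals the max flow, so it is a minimum cut.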